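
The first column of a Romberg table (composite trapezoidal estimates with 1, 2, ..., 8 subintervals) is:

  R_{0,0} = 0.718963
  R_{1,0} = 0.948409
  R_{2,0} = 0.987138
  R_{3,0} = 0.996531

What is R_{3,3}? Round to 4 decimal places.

0.9997

Richardson extrapolation on the trapezoidal column (denominator 4−1=3):
R_{1,1} = (4·0.948409 − 0.718963) / 3 = 1.024891
R_{2,1} = (4·0.987138 − 0.948409) / 3 = 1.000048
R_{3,1} = 0.996531 + (0.996531 − 0.987138)/3 = 0.999662
R_{2,2} = 1.000048 + (1.000048 − 1.024891)/15 = 0.998392
R_{3,2} = (16·0.999662 − 1.000048) / 15 = 0.999636
R_{3,3} = 0.999636 + (0.999636 − 0.998392)/63 = 0.999656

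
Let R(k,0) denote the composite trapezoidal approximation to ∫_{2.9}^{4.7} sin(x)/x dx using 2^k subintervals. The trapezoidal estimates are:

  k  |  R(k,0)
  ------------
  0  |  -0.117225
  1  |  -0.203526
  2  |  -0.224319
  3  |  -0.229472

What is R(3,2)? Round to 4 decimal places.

R(2,1) = (4·(-0.224319) − (-0.203526)) / 3 = -0.231250
R(3,1) = (4·(-0.229472) − (-0.224319)) / 3 = -0.231190
R(3,2) = (16·(-0.231190) − (-0.231250)) / 15 = -0.231186

-0.2312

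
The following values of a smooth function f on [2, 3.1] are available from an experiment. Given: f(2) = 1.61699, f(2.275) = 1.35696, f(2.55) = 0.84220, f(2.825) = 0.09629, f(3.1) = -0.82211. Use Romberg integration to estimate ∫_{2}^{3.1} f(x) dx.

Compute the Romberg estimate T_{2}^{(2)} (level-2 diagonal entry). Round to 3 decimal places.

0.760

T_{0}^{(0)} (trapezoid, 1 panel, h=1.1000): 0.43718
T_{1}^{(0)} (trapezoid, 2 panels, h=0.5500): 0.68180
T_{2}^{(0)} (trapezoid, 4 panels, h=0.2750): 0.74054
T_{1}^{(1)} = 0.68180 + (0.68180 − 0.43718)/3 = 0.76334
T_{2}^{(1)} = 0.74054 + (0.74054 − 0.68180)/3 = 0.76012
T_{2}^{(2)} = 0.76012 + (0.76012 − 0.76334)/15 = 0.75991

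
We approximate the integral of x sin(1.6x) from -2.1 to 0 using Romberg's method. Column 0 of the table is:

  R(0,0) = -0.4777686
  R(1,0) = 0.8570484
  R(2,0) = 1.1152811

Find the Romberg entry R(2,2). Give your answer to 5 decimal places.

Richardson extrapolation on the trapezoidal column (denominator 4−1=3):
R(1,1) = (4·0.8570484 − (-0.4777686)) / 3 = 1.3019874
R(2,1) = (4·1.1152811 − 0.8570484) / 3 = 1.2013587
R(2,2) = (16·1.2013587 − 1.3019874) / 15 = 1.1946501

1.19465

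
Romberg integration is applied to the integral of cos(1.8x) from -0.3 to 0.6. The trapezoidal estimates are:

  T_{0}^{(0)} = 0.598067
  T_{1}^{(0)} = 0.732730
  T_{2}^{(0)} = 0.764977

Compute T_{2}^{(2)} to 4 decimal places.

0.7756

Richardson extrapolation on the trapezoidal column (denominator 4−1=3):
T_{1}^{(1)} = (4·0.732730 − 0.598067) / 3 = 0.777618
T_{2}^{(1)} = (4·0.764977 − 0.732730) / 3 = 0.775726
T_{2}^{(2)} = 0.775726 + (0.775726 − 0.777618)/15 = 0.775600
(Column j=1 coincides with Simpson's rule on the same nodes.)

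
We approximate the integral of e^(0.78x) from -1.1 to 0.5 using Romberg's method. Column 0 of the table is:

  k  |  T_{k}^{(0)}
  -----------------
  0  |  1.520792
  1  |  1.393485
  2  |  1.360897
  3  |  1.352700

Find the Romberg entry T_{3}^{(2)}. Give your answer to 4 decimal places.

Richardson extrapolation on the trapezoidal column (denominator 4−1=3):
T_{2}^{(1)} = 1.360897 + (1.360897 − 1.393485)/3 = 1.350034
T_{3}^{(1)} = (4·1.352700 − 1.360897) / 3 = 1.349968
T_{3}^{(2)} = 1.349968 + (1.349968 − 1.350034)/15 = 1.349964

1.3500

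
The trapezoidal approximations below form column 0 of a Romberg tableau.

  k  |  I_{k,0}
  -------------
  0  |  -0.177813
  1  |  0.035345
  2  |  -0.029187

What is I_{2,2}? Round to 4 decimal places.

Richardson extrapolation on the trapezoidal column (denominator 4−1=3):
I_{1,1} = (4·0.035345 − (-0.177813)) / 3 = 0.106398
I_{2,1} = -0.029187 + (-0.029187 − 0.035345)/3 = -0.050698
I_{2,2} = -0.050698 + (-0.050698 − 0.106398)/15 = -0.061171

-0.0612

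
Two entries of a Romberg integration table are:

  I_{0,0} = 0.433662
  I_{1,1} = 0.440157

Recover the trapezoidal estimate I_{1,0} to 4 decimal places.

From I_{1,1} = (4·I_{1,0} − I_{0,0})/3, solve for I_{1,0}:
4·I_{1,0} = 3·0.440157 + 0.433662 = 1.754133
I_{1,0} = 0.438533

0.4385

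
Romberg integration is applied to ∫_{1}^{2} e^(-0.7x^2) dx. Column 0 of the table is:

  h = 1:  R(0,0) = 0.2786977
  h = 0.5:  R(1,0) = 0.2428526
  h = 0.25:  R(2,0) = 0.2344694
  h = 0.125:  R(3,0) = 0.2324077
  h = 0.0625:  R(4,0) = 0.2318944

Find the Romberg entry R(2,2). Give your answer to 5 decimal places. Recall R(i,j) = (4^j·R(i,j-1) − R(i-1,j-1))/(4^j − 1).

0.23173

Richardson extrapolation on the trapezoidal column (denominator 4−1=3):
R(1,1) = 0.2428526 + (0.2428526 − 0.2786977)/3 = 0.2309042
R(2,1) = (4·0.2344694 − 0.2428526) / 3 = 0.2316750
R(2,2) = 0.2316750 + (0.2316750 − 0.2309042)/15 = 0.2317264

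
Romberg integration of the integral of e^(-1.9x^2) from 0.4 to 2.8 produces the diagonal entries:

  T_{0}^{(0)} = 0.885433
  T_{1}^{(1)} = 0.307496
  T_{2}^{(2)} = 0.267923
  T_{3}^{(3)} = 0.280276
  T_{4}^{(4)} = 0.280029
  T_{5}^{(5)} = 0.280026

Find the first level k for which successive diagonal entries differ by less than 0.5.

k = 2

|T_{1}^{(1)} − T_{0}^{(0)}| = 0.577937 ≥ 0.5
|T_{2}^{(2)} − T_{1}^{(1)}| = 0.039573 < 0.5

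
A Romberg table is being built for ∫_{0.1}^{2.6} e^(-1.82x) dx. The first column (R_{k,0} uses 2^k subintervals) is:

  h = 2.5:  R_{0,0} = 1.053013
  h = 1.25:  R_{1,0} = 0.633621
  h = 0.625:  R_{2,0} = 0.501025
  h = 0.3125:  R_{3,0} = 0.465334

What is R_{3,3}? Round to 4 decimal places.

Richardson extrapolation on the trapezoidal column (denominator 4−1=3):
R_{1,1} = 0.633621 + (0.633621 − 1.053013)/3 = 0.493824
R_{2,1} = 0.501025 + (0.501025 − 0.633621)/3 = 0.456826
R_{3,1} = 0.465334 + (0.465334 − 0.501025)/3 = 0.453437
R_{2,2} = (16·0.456826 − 0.493824) / 15 = 0.454359
R_{3,2} = 0.453437 + (0.453437 − 0.456826)/15 = 0.453211
R_{3,3} = (64·0.453211 − 0.454359) / 63 = 0.453193

0.4532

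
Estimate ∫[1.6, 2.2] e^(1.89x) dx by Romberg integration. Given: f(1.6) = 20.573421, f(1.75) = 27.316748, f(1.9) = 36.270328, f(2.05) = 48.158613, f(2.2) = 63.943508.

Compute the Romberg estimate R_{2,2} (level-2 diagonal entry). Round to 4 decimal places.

R_{0,0} (trapezoid, 1 panel, h=0.6000): 25.355079
R_{1,0} (trapezoid, 2 panels, h=0.3000): 23.558638
R_{2,0} (trapezoid, 4 panels, h=0.1500): 23.100623
R_{1,1} = 23.558638 + (23.558638 − 25.355079)/3 = 22.959824
R_{2,1} = 23.100623 + (23.100623 − 23.558638)/3 = 22.947951
R_{2,2} = 22.947951 + (22.947951 − 22.959824)/15 = 22.947159

22.9472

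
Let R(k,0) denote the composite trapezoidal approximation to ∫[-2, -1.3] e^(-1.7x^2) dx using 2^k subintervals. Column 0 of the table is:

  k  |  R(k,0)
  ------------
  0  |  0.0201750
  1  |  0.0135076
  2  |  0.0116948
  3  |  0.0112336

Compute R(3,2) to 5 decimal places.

0.01108

R(2,1) = (4·0.0116948 − 0.0135076) / 3 = 0.0110905
R(3,1) = 0.0112336 + (0.0112336 − 0.0116948)/3 = 0.0110799
R(3,2) = 0.0110799 + (0.0110799 − 0.0110905)/15 = 0.0110792
(Column j=1 coincides with Simpson's rule on the same nodes.)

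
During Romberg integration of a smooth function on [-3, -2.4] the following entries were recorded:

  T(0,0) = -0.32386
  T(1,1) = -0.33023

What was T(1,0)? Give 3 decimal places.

From T(1,1) = (4·T(1,0) − T(0,0))/3, solve for T(1,0):
4·T(1,0) = 3·(-0.33023) + (-0.32386) = -1.31455
T(1,0) = -0.32864

-0.329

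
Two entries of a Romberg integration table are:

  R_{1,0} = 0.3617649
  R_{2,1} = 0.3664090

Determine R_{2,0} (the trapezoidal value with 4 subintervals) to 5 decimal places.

0.36525

From R_{2,1} = (4·R_{2,0} − R_{1,0})/3, solve for R_{2,0}:
4·R_{2,0} = 3·0.3664090 + 0.3617649 = 1.4609919
R_{2,0} = 0.3652480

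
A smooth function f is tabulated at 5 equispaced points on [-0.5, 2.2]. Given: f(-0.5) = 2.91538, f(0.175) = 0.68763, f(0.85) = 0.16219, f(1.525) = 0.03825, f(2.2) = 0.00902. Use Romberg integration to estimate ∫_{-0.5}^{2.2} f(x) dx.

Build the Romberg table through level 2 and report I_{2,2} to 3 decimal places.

I_{0,0} (trapezoid, 1 panel, h=2.7000): 3.94794
I_{1,0} (trapezoid, 2 panels, h=1.3500): 2.19293
I_{2,0} (trapezoid, 4 panels, h=0.6750): 1.58643
I_{1,1} = 2.19293 + (2.19293 − 3.94794)/3 = 1.60793
I_{2,1} = 1.58643 + (1.58643 − 2.19293)/3 = 1.38426
I_{2,2} = 1.38426 + (1.38426 − 1.60793)/15 = 1.36935

1.369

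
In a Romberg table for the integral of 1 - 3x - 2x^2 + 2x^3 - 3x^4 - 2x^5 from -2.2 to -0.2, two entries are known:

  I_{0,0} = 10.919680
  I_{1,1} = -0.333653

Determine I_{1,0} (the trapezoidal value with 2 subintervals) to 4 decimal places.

From I_{1,1} = (4·I_{1,0} − I_{0,0})/3, solve for I_{1,0}:
4·I_{1,0} = 3·(-0.333653) + 10.919680 = 9.918721
I_{1,0} = 2.479680

2.4797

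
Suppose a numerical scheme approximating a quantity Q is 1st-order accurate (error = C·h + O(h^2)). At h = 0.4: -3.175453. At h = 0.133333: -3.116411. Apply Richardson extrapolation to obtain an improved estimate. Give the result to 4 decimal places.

-3.0869

Extrapolated value = (3·A(h/3) − A(h)) / (3 − 1)
= (3·(-3.116411) − (-3.175453)) / 2
= -6.173780 / 2 = -3.086890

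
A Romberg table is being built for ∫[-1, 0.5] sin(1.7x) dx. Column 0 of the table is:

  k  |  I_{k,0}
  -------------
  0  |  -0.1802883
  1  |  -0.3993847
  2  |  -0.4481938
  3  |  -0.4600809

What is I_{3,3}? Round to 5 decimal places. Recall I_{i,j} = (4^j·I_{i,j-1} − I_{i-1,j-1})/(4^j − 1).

-0.46402

Richardson extrapolation on the trapezoidal column (denominator 4−1=3):
I_{1,1} = (4·(-0.3993847) − (-0.1802883)) / 3 = -0.4724168
I_{2,1} = (4·(-0.4481938) − (-0.3993847)) / 3 = -0.4644635
I_{3,1} = (4·(-0.4600809) − (-0.4481938)) / 3 = -0.4640433
I_{2,2} = (16·(-0.4644635) − (-0.4724168)) / 15 = -0.4639333
I_{3,2} = (16·(-0.4640433) − (-0.4644635)) / 15 = -0.4640153
I_{3,3} = (64·(-0.4640153) − (-0.4639333)) / 63 = -0.4640166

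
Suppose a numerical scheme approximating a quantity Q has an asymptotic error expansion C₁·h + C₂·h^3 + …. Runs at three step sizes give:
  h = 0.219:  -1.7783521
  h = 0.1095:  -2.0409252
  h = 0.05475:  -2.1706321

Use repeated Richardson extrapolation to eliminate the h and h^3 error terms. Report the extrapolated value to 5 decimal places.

-2.29989

First eliminate the h term (factor 2^1 = 2):
  B₁ = (2·(-2.0409252) − (-1.7783521))/1 = -2.3034983
  B₂ = (2·(-2.1706321) − (-2.0409252))/1 = -2.3003390
Then eliminate the h^3 term (factor 2^3 = 8):
  (8·(-2.3003390) − (-2.3034983))/7 = -2.2998877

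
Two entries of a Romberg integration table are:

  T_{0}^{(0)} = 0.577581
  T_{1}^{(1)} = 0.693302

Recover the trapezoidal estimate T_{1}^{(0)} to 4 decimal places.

From T_{1}^{(1)} = (4·T_{1}^{(0)} − T_{0}^{(0)})/3, solve for T_{1}^{(0)}:
4·T_{1}^{(0)} = 3·0.693302 + 0.577581 = 2.657487
T_{1}^{(0)} = 0.664372

0.6644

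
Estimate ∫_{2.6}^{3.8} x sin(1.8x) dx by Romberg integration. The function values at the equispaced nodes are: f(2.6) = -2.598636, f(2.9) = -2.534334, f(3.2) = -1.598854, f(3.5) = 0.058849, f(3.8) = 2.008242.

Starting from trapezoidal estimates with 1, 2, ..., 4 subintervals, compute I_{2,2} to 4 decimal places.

I_{0,0} (trapezoid, 1 panel, h=1.2000): -0.354236
I_{1,0} (trapezoid, 2 panels, h=0.6000): -1.136431
I_{2,0} (trapezoid, 4 panels, h=0.3000): -1.310861
I_{1,1} = -1.136431 + (-1.136431 − (-0.354236))/3 = -1.397163
I_{2,1} = -1.310861 + (-1.310861 − (-1.136431))/3 = -1.369004
I_{2,2} = -1.369004 + (-1.369004 − (-1.397163))/15 = -1.367127

-1.3671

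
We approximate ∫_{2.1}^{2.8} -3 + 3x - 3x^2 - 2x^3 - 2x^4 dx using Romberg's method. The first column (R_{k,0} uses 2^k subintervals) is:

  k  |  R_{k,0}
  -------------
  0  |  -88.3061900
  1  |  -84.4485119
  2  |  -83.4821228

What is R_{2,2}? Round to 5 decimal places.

-83.15982

Richardson extrapolation on the trapezoidal column (denominator 4−1=3):
R_{1,1} = (4·(-84.4485119) − (-88.3061900)) / 3 = -83.1626192
R_{2,1} = -83.4821228 + (-83.4821228 − (-84.4485119))/3 = -83.1599931
R_{2,2} = -83.1599931 + (-83.1599931 − (-83.1626192))/15 = -83.1598180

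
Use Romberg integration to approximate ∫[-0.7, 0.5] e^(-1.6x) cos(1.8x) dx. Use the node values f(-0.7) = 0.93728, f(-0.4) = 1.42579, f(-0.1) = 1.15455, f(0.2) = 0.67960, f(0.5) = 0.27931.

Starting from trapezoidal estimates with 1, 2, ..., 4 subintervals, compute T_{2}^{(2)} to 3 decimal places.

1.197

T_{0}^{(0)} (trapezoid, 1 panel, h=1.2000): 0.72995
T_{1}^{(0)} (trapezoid, 2 panels, h=0.6000): 1.05771
T_{2}^{(0)} (trapezoid, 4 panels, h=0.3000): 1.16047
T_{1}^{(1)} = 1.05771 + (1.05771 − 0.72995)/3 = 1.16696
T_{2}^{(1)} = 1.16047 + (1.16047 − 1.05771)/3 = 1.19472
T_{2}^{(2)} = 1.19472 + (1.19472 − 1.16696)/15 = 1.19657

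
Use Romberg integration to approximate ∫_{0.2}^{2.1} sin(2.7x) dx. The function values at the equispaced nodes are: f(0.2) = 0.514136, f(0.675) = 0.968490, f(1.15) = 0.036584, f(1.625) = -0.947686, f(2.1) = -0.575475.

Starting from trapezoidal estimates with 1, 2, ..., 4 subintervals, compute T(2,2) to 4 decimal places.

0.0143

T(0,0) (trapezoid, 1 panel, h=1.9000): -0.058272
T(1,0) (trapezoid, 2 panels, h=0.9500): 0.005619
T(2,0) (trapezoid, 4 panels, h=0.4750): 0.012691
T(1,1) = 0.005619 + (0.005619 − (-0.058272))/3 = 0.026916
T(2,1) = 0.012691 + (0.012691 − 0.005619)/3 = 0.015048
T(2,2) = 0.015048 + (0.015048 − 0.026916)/15 = 0.014257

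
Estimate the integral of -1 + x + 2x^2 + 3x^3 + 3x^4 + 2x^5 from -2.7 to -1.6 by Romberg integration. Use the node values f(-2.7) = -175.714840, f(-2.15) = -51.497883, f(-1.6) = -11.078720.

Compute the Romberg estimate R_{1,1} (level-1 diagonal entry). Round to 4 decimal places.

-72.0106

R_{0,0} (trapezoid, 1 panel, h=1.1000): -102.736458
R_{1,0} (trapezoid, 2 panels, h=0.5500): -79.692065
R_{1,1} = -79.692065 + (-79.692065 − (-102.736458))/3 = -72.010601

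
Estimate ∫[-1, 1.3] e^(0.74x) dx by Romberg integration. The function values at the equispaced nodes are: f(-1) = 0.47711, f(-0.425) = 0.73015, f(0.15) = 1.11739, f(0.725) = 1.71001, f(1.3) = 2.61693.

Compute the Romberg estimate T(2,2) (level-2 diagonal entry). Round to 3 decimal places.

T(0,0) (trapezoid, 1 panel, h=2.3000): 3.55815
T(1,0) (trapezoid, 2 panels, h=1.1500): 3.06407
T(2,0) (trapezoid, 4 panels, h=0.5750): 2.93513
T(1,1) = 3.06407 + (3.06407 − 3.55815)/3 = 2.89938
T(2,1) = 2.93513 + (2.93513 − 3.06407)/3 = 2.89215
T(2,2) = 2.89215 + (2.89215 − 2.89938)/15 = 2.89167

2.892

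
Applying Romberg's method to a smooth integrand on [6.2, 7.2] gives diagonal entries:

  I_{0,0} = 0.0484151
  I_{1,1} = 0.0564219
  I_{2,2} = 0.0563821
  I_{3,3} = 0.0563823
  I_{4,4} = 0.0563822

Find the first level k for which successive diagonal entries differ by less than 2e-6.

|I_{1,1} − I_{0,0}| = 0.0080068 ≥ 2e-6
|I_{2,2} − I_{1,1}| = 0.0000398 ≥ 2e-6
|I_{3,3} − I_{2,2}| = 0.0000002 < 2e-6

k = 3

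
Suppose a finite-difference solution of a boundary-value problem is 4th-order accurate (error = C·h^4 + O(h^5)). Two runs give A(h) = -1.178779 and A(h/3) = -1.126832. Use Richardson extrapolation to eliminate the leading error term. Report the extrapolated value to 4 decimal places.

-1.1262

Extrapolated value = (81·A(h/3) − A(h)) / (81 − 1)
= (81·(-1.126832) − (-1.178779)) / 80
= -90.094613 / 80 = -1.126183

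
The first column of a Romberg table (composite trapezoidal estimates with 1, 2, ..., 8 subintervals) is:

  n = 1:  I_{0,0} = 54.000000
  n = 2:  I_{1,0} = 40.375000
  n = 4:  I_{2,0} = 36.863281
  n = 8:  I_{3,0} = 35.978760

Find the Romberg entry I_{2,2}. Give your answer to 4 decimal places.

Richardson extrapolation on the trapezoidal column (denominator 4−1=3):
I_{1,1} = 40.375000 + (40.375000 − 54.000000)/3 = 35.833333
I_{2,1} = (4·36.863281 − 40.375000) / 3 = 35.692708
I_{2,2} = 35.692708 + (35.692708 − 35.833333)/15 = 35.683333

35.6833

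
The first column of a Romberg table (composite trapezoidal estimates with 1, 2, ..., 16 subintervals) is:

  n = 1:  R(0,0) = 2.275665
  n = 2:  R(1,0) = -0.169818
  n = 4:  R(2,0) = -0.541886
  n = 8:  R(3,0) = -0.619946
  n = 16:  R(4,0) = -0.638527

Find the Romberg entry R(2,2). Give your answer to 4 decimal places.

-0.6446

Richardson extrapolation on the trapezoidal column (denominator 4−1=3):
R(1,1) = (4·(-0.169818) − 2.275665) / 3 = -0.984979
R(2,1) = -0.541886 + (-0.541886 − (-0.169818))/3 = -0.665909
R(2,2) = (16·(-0.665909) − (-0.984979)) / 15 = -0.644638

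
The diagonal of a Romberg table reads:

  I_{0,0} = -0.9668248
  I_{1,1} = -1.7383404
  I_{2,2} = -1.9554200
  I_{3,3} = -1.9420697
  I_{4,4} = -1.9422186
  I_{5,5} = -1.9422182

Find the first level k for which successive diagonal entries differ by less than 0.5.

k = 2

|I_{1,1} − I_{0,0}| = 0.7715156 ≥ 0.5
|I_{2,2} − I_{1,1}| = 0.2170796 < 0.5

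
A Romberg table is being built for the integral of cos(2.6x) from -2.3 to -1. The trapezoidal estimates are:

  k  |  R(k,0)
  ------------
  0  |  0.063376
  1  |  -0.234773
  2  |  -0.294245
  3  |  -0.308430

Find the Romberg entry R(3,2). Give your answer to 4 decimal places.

-0.3131

R(2,1) = -0.294245 + (-0.294245 − (-0.234773))/3 = -0.314069
R(3,1) = -0.308430 + (-0.308430 − (-0.294245))/3 = -0.313158
R(3,2) = (16·(-0.313158) − (-0.314069)) / 15 = -0.313097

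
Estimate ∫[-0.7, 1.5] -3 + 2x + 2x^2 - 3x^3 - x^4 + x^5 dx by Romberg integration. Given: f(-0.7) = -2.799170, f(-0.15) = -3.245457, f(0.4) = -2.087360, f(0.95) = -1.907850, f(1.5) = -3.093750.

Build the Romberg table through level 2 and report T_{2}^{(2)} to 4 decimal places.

T_{0}^{(0)} (trapezoid, 1 panel, h=2.2000): -6.482212
T_{1}^{(0)} (trapezoid, 2 panels, h=1.1000): -5.537202
T_{2}^{(0)} (trapezoid, 4 panels, h=0.5500): -5.602920
T_{1}^{(1)} = -5.537202 + (-5.537202 − (-6.482212))/3 = -5.222199
T_{2}^{(1)} = -5.602920 + (-5.602920 − (-5.537202))/3 = -5.624826
T_{2}^{(2)} = -5.624826 + (-5.624826 − (-5.222199))/15 = -5.651668

-5.6517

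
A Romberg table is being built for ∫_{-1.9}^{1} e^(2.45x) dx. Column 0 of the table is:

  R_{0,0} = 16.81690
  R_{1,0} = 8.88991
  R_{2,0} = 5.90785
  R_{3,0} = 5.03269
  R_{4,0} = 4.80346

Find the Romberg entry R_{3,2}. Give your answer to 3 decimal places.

R_{2,1} = 5.90785 + (5.90785 − 8.88991)/3 = 4.91383
R_{3,1} = (4·5.03269 − 5.90785) / 3 = 4.74097
R_{3,2} = (16·4.74097 − 4.91383) / 15 = 4.72945

4.729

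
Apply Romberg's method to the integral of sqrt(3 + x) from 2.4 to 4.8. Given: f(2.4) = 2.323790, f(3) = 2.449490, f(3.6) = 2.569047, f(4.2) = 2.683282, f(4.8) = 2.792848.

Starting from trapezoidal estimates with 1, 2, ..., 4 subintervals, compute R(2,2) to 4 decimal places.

R(0,0) (trapezoid, 1 panel, h=2.4000): 6.139966
R(1,0) (trapezoid, 2 panels, h=1.2000): 6.152839
R(2,0) (trapezoid, 4 panels, h=0.6000): 6.156083
R(1,1) = 6.152839 + (6.152839 − 6.139966)/3 = 6.157130
R(2,1) = 6.156083 + (6.156083 − 6.152839)/3 = 6.157164
R(2,2) = 6.157164 + (6.157164 − 6.157130)/15 = 6.157166

6.1572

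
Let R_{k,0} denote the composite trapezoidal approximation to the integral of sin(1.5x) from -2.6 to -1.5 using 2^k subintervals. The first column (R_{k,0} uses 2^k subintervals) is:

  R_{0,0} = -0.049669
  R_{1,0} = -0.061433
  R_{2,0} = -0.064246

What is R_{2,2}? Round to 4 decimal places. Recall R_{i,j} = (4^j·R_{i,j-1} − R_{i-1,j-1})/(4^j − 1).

R_{1,1} = (4·(-0.061433) − (-0.049669)) / 3 = -0.065354
R_{2,1} = -0.064246 + (-0.064246 − (-0.061433))/3 = -0.065184
R_{2,2} = (16·(-0.065184) − (-0.065354)) / 15 = -0.065173
(Column j=1 coincides with Simpson's rule on the same nodes.)

-0.0652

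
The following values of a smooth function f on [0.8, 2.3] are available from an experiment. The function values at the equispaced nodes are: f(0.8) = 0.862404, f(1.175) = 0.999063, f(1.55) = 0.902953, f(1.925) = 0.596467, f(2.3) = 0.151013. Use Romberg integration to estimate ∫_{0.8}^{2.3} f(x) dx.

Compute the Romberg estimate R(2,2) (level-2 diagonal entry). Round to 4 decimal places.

1.1498

R(0,0) (trapezoid, 1 panel, h=1.5000): 0.760063
R(1,0) (trapezoid, 2 panels, h=0.7500): 1.057246
R(2,0) (trapezoid, 4 panels, h=0.3750): 1.126947
R(1,1) = 1.057246 + (1.057246 − 0.760063)/3 = 1.156307
R(2,1) = 1.126947 + (1.126947 − 1.057246)/3 = 1.150181
R(2,2) = 1.150181 + (1.150181 − 1.156307)/15 = 1.149773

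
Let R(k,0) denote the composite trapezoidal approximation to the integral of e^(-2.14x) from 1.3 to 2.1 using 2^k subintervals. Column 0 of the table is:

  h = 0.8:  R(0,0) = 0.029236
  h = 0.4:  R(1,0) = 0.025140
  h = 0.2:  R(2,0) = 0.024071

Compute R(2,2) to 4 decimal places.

Richardson extrapolation on the trapezoidal column (denominator 4−1=3):
R(1,1) = 0.025140 + (0.025140 − 0.029236)/3 = 0.023775
R(2,1) = (4·0.024071 − 0.025140) / 3 = 0.023715
R(2,2) = 0.023715 + (0.023715 − 0.023775)/15 = 0.023711

0.0237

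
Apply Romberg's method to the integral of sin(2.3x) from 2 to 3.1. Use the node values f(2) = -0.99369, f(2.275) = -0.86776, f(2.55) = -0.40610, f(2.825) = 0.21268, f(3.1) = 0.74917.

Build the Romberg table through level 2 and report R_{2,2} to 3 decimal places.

-0.337

R_{0,0} (trapezoid, 1 panel, h=1.1000): -0.13449
R_{1,0} (trapezoid, 2 panels, h=0.5500): -0.29060
R_{2,0} (trapezoid, 4 panels, h=0.2750): -0.32545
R_{1,1} = -0.29060 + (-0.29060 − (-0.13449))/3 = -0.34264
R_{2,1} = -0.32545 + (-0.32545 − (-0.29060))/3 = -0.33707
R_{2,2} = -0.33707 + (-0.33707 − (-0.34264))/15 = -0.33670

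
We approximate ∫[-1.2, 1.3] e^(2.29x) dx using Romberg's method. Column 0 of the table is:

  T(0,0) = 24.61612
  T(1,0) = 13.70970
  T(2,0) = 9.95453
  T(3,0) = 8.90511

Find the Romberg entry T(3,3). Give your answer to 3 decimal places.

8.544

Richardson extrapolation on the trapezoidal column (denominator 4−1=3):
T(1,1) = (4·13.70970 − 24.61612) / 3 = 10.07423
T(2,1) = 9.95453 + (9.95453 − 13.70970)/3 = 8.70281
T(3,1) = 8.90511 + (8.90511 − 9.95453)/3 = 8.55530
T(2,2) = 8.70281 + (8.70281 − 10.07423)/15 = 8.61138
T(3,2) = (16·8.55530 − 8.70281) / 15 = 8.54547
T(3,3) = (64·8.54547 − 8.61138) / 63 = 8.54442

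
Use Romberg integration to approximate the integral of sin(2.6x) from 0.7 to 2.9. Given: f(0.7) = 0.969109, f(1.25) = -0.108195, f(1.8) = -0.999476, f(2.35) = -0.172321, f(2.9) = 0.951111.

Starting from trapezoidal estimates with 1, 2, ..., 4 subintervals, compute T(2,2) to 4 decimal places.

-0.1840

T(0,0) (trapezoid, 1 panel, h=2.2000): 2.112242
T(1,0) (trapezoid, 2 panels, h=1.1000): -0.043303
T(2,0) (trapezoid, 4 panels, h=0.5500): -0.175935
T(1,1) = -0.043303 + (-0.043303 − 2.112242)/3 = -0.761818
T(2,1) = -0.175935 + (-0.175935 − (-0.043303))/3 = -0.220146
T(2,2) = -0.220146 + (-0.220146 − (-0.761818))/15 = -0.184035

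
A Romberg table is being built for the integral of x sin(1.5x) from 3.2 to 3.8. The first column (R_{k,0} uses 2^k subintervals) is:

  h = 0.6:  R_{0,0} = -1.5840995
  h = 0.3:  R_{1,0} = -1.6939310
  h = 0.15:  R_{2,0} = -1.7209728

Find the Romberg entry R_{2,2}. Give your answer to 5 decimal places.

-1.72995

R_{1,1} = -1.6939310 + (-1.6939310 − (-1.5840995))/3 = -1.7305415
R_{2,1} = -1.7209728 + (-1.7209728 − (-1.6939310))/3 = -1.7299867
R_{2,2} = -1.7299867 + (-1.7299867 − (-1.7305415))/15 = -1.7299497
(Column j=1 coincides with Simpson's rule on the same nodes.)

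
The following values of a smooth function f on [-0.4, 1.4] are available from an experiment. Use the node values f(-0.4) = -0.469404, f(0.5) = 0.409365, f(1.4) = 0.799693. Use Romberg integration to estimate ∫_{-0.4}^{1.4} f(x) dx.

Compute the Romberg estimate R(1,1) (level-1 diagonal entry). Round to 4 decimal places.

0.5903

R(0,0) (trapezoid, 1 panel, h=1.8000): 0.297260
R(1,0) (trapezoid, 2 panels, h=0.9000): 0.517059
R(1,1) = 0.517059 + (0.517059 − 0.297260)/3 = 0.590325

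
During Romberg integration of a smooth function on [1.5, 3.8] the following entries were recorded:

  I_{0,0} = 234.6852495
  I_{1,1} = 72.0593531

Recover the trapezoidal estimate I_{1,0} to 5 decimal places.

From I_{1,1} = (4·I_{1,0} − I_{0,0})/3, solve for I_{1,0}:
4·I_{1,0} = 3·72.0593531 + 234.6852495 = 450.8633088
I_{1,0} = 112.7158272

112.71583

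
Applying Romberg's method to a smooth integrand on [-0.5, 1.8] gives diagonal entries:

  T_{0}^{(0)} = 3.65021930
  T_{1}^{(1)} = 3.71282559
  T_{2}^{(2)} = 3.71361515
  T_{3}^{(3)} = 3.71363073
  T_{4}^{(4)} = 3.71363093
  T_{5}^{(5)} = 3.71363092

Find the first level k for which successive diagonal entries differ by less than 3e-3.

|T_{1}^{(1)} − T_{0}^{(0)}| = 0.06260629 ≥ 3e-3
|T_{2}^{(2)} − T_{1}^{(1)}| = 0.00078956 < 3e-3

k = 2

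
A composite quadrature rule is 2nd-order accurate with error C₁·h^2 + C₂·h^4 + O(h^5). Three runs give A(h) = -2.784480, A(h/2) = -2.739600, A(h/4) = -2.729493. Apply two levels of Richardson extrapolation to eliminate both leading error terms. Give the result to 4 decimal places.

-2.7262

First eliminate the h^2 term (factor 2^2 = 4):
  B₁ = (4·(-2.739600) − (-2.784480))/3 = -2.724640
  B₂ = (4·(-2.729493) − (-2.739600))/3 = -2.726124
Then eliminate the h^4 term (factor 2^4 = 16):
  (16·(-2.726124) − (-2.724640))/15 = -2.726223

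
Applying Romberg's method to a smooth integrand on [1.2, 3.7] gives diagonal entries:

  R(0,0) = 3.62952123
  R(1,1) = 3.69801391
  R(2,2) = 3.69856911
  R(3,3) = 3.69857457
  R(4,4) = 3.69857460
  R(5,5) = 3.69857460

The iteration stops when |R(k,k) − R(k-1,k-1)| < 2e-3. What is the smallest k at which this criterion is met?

|R(1,1) − R(0,0)| = 0.06849268 ≥ 2e-3
|R(2,2) − R(1,1)| = 0.00055520 < 2e-3

k = 2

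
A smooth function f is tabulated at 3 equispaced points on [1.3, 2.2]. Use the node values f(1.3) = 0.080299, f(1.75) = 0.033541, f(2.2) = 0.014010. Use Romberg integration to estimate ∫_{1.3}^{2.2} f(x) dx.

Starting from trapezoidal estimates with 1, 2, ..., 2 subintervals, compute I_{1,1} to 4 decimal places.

0.0343

I_{0,0} (trapezoid, 1 panel, h=0.9000): 0.042439
I_{1,0} (trapezoid, 2 panels, h=0.4500): 0.036313
I_{1,1} = 0.036313 + (0.036313 − 0.042439)/3 = 0.034271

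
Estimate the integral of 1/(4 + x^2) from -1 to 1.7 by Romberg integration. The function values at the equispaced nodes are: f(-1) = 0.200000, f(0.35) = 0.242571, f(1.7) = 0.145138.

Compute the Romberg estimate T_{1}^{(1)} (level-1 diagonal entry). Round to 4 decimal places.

0.5919

T_{0}^{(0)} (trapezoid, 1 panel, h=2.7000): 0.465936
T_{1}^{(0)} (trapezoid, 2 panels, h=1.3500): 0.560439
T_{1}^{(1)} = 0.560439 + (0.560439 − 0.465936)/3 = 0.591940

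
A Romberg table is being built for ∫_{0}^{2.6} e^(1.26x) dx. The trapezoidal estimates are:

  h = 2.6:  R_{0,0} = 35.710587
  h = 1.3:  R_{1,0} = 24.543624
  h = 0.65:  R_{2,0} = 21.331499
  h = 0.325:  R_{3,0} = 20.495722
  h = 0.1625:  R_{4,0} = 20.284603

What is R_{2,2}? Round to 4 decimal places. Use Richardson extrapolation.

20.2234

Richardson extrapolation on the trapezoidal column (denominator 4−1=3):
R_{1,1} = 24.543624 + (24.543624 − 35.710587)/3 = 20.821303
R_{2,1} = (4·21.331499 − 24.543624) / 3 = 20.260791
R_{2,2} = (16·20.260791 − 20.821303) / 15 = 20.223424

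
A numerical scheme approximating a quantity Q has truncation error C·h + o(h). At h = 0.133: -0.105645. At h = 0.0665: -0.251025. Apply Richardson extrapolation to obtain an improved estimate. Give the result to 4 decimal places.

Extrapolated value = (2·A(h/2) − A(h)) / (2 − 1)
= (2·(-0.251025) − (-0.105645)) / 1
= -0.396405 / 1 = -0.396405

-0.3964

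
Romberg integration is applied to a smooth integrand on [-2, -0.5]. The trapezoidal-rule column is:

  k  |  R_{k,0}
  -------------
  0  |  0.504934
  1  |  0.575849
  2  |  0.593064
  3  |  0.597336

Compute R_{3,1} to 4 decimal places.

R_{3,1} = (4·0.597336 − 0.593064) / 3 = 0.598760

0.5988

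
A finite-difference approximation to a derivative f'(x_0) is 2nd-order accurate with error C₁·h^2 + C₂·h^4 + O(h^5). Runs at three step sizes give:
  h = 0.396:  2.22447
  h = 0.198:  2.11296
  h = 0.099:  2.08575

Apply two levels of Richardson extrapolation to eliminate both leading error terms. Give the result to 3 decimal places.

2.077

First eliminate the h^2 term (factor 2^2 = 4):
  B₁ = (4·2.11296 − 2.22447)/3 = 2.07579
  B₂ = (4·2.08575 − 2.11296)/3 = 2.07668
Then eliminate the h^4 term (factor 2^4 = 16):
  (16·2.07668 − 2.07579)/15 = 2.07674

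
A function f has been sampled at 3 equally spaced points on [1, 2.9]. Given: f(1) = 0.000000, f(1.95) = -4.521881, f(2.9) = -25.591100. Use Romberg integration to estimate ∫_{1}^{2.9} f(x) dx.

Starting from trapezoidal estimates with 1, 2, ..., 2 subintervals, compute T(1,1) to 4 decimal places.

T(0,0) (trapezoid, 1 panel, h=1.9000): -24.311545
T(1,0) (trapezoid, 2 panels, h=0.9500): -16.451559
T(1,1) = -16.451559 + (-16.451559 − (-24.311545))/3 = -13.831564

-13.8316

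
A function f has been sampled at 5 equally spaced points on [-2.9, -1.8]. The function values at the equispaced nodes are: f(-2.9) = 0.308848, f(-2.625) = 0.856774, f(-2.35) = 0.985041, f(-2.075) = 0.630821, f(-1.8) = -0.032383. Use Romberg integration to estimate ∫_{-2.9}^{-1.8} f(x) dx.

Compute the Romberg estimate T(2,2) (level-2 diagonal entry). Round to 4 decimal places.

0.7499

T(0,0) (trapezoid, 1 panel, h=1.1000): 0.152056
T(1,0) (trapezoid, 2 panels, h=0.5500): 0.617800
T(2,0) (trapezoid, 4 panels, h=0.2750): 0.717989
T(1,1) = 0.617800 + (0.617800 − 0.152056)/3 = 0.773048
T(2,1) = 0.717989 + (0.717989 − 0.617800)/3 = 0.751385
T(2,2) = 0.751385 + (0.751385 − 0.773048)/15 = 0.749941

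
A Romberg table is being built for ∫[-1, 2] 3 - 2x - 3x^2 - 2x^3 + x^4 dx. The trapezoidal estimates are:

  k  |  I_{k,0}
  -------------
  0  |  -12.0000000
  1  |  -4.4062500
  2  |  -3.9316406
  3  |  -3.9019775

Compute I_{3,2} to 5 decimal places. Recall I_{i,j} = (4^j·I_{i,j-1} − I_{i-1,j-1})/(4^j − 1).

Richardson extrapolation on the trapezoidal column (denominator 4−1=3):
I_{2,1} = -3.9316406 + (-3.9316406 − (-4.4062500))/3 = -3.7734375
I_{3,1} = (4·(-3.9019775) − (-3.9316406)) / 3 = -3.8920898
I_{3,2} = (16·(-3.8920898) − (-3.7734375)) / 15 = -3.9000000

-3.90000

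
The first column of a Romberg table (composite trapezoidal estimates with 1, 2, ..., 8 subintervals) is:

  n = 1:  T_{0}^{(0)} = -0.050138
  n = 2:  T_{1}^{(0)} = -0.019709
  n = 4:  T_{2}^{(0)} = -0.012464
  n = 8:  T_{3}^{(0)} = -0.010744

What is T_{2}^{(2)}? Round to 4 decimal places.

T_{1}^{(1)} = -0.019709 + (-0.019709 − (-0.050138))/3 = -0.009566
T_{2}^{(1)} = -0.012464 + (-0.012464 − (-0.019709))/3 = -0.010049
T_{2}^{(2)} = -0.010049 + (-0.010049 − (-0.009566))/15 = -0.010081
(Column j=1 coincides with Simpson's rule on the same nodes.)

-0.0101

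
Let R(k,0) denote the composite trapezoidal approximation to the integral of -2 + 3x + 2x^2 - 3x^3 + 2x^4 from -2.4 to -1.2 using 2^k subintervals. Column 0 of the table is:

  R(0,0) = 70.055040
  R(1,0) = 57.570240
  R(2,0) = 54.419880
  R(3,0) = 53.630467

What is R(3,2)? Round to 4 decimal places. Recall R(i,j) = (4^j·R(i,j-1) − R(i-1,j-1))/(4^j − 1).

Richardson extrapolation on the trapezoidal column (denominator 4−1=3):
R(2,1) = (4·54.419880 − 57.570240) / 3 = 53.369760
R(3,1) = (4·53.630467 − 54.419880) / 3 = 53.367329
R(3,2) = (16·53.367329 − 53.369760) / 15 = 53.367167

53.3672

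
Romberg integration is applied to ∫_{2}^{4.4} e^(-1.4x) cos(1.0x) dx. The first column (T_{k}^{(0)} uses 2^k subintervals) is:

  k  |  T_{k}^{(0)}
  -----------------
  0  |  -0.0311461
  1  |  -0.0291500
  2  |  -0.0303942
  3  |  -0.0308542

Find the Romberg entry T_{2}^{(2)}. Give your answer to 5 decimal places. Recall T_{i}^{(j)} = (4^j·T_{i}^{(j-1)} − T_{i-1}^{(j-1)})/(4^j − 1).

-0.03096

T_{1}^{(1)} = -0.0291500 + (-0.0291500 − (-0.0311461))/3 = -0.0284846
T_{2}^{(1)} = (4·(-0.0303942) − (-0.0291500)) / 3 = -0.0308089
T_{2}^{(2)} = -0.0308089 + (-0.0308089 − (-0.0284846))/15 = -0.0309639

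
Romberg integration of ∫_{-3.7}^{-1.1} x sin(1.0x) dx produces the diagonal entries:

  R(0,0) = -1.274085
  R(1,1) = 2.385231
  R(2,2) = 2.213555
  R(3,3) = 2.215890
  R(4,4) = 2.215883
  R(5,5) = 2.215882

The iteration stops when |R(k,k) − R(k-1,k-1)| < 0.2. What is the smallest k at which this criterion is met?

|R(1,1) − R(0,0)| = 3.659316 ≥ 0.2
|R(2,2) − R(1,1)| = 0.171676 < 0.2

k = 2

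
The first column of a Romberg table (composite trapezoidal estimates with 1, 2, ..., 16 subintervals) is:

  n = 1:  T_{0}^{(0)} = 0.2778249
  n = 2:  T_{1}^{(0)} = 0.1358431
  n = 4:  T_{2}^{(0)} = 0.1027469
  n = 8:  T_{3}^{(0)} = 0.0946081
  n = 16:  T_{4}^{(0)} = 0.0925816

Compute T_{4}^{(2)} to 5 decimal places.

0.09191

Richardson extrapolation on the trapezoidal column (denominator 4−1=3):
T_{3}^{(1)} = 0.0946081 + (0.0946081 − 0.1027469)/3 = 0.0918952
T_{4}^{(1)} = 0.0925816 + (0.0925816 − 0.0946081)/3 = 0.0919061
T_{4}^{(2)} = (16·0.0919061 − 0.0918952) / 15 = 0.0919068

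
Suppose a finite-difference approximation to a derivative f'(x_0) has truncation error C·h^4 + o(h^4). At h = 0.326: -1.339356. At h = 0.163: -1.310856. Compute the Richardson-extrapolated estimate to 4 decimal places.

Extrapolated value = (16·A(h/2) − A(h)) / (16 − 1)
= (16·(-1.310856) − (-1.339356)) / 15
= -19.634340 / 15 = -1.308956

-1.3090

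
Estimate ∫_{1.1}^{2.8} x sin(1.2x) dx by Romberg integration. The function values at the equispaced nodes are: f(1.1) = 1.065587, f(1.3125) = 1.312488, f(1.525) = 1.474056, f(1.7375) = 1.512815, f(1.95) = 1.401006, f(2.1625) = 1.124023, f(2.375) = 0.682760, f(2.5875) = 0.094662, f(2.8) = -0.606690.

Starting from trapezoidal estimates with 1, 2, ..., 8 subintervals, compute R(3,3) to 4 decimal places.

R(0,0) (trapezoid, 1 panel, h=1.7000): 0.390062
R(1,0) (trapezoid, 2 panels, h=0.8500): 1.385886
R(2,0) (trapezoid, 4 panels, h=0.4250): 1.609590
R(3,0) (trapezoid, 8 panels, h=0.2125): 1.664142
R(1,1) = 1.385886 + (1.385886 − 0.390062)/3 = 1.717827
R(2,1) = 1.609590 + (1.609590 − 1.385886)/3 = 1.684158
R(3,1) = 1.664142 + (1.664142 − 1.609590)/3 = 1.682326
R(2,2) = 1.684158 + (1.684158 − 1.717827)/15 = 1.681913
R(3,2) = 1.682326 + (1.682326 − 1.684158)/15 = 1.682204
R(3,3) = 1.682204 + (1.682204 − 1.681913)/63 = 1.682209

1.6822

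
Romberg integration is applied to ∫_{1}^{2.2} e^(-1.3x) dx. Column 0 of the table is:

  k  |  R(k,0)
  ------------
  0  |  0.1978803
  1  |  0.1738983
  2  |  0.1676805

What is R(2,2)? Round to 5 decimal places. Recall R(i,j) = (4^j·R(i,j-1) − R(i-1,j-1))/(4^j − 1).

0.16559

Richardson extrapolation on the trapezoidal column (denominator 4−1=3):
R(1,1) = 0.1738983 + (0.1738983 − 0.1978803)/3 = 0.1659043
R(2,1) = (4·0.1676805 − 0.1738983) / 3 = 0.1656079
R(2,2) = 0.1656079 + (0.1656079 − 0.1659043)/15 = 0.1655881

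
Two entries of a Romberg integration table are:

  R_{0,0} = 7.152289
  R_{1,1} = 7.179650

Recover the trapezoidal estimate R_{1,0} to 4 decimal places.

7.1728

From R_{1,1} = (4·R_{1,0} − R_{0,0})/3, solve for R_{1,0}:
4·R_{1,0} = 3·7.179650 + 7.152289 = 28.691239
R_{1,0} = 7.172810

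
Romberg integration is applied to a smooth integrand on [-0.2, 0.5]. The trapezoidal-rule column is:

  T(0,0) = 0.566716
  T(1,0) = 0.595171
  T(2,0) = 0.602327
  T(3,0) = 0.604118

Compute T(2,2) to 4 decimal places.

Richardson extrapolation on the trapezoidal column (denominator 4−1=3):
T(1,1) = 0.595171 + (0.595171 − 0.566716)/3 = 0.604656
T(2,1) = (4·0.602327 − 0.595171) / 3 = 0.604712
T(2,2) = 0.604712 + (0.604712 − 0.604656)/15 = 0.604716

0.6047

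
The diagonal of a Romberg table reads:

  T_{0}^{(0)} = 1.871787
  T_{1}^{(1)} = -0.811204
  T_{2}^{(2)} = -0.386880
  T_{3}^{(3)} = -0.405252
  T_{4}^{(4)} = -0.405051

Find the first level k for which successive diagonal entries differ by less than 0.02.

k = 3

|T_{1}^{(1)} − T_{0}^{(0)}| = 2.682991 ≥ 0.02
|T_{2}^{(2)} − T_{1}^{(1)}| = 0.424324 ≥ 0.02
|T_{3}^{(3)} − T_{2}^{(2)}| = 0.018372 < 0.02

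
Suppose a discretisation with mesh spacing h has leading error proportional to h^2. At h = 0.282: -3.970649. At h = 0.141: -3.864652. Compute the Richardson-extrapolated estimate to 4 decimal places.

-3.8293

The leading error scales as h^2; refining by a factor of 2 reduces it by 2^2 = 4.
Extrapolated value = (4·A(h/2) − A(h)) / (4 − 1)
= (4·(-3.864652) − (-3.970649)) / 3
= -11.487959 / 3 = -3.829320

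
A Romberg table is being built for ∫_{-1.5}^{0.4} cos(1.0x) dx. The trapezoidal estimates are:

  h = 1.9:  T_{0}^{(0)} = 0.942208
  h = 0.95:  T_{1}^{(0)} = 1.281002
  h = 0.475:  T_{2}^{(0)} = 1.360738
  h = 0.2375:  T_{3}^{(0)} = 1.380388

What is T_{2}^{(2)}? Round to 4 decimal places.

1.3869

T_{1}^{(1)} = 1.281002 + (1.281002 − 0.942208)/3 = 1.393933
T_{2}^{(1)} = (4·1.360738 − 1.281002) / 3 = 1.387317
T_{2}^{(2)} = 1.387317 + (1.387317 − 1.393933)/15 = 1.386876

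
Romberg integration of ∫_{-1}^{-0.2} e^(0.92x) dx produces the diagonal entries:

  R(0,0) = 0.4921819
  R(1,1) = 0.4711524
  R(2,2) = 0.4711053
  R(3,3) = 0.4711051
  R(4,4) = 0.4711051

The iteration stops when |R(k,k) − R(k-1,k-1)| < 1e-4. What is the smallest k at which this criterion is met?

k = 2

|R(1,1) − R(0,0)| = 0.0210295 ≥ 1e-4
|R(2,2) − R(1,1)| = 0.0000471 < 1e-4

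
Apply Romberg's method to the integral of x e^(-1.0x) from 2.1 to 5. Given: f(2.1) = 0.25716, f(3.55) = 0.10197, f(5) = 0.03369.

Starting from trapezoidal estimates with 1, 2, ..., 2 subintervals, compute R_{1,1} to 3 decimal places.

0.338

R_{0,0} (trapezoid, 1 panel, h=2.9000): 0.42173
R_{1,0} (trapezoid, 2 panels, h=1.4500): 0.35872
R_{1,1} = 0.35872 + (0.35872 − 0.42173)/3 = 0.33772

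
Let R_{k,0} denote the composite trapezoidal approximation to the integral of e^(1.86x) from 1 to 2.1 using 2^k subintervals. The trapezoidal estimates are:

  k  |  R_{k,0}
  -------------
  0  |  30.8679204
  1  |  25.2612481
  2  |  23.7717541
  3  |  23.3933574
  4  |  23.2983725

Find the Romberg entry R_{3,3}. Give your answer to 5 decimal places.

23.26668

R_{1,1} = 25.2612481 + (25.2612481 − 30.8679204)/3 = 23.3923573
R_{2,1} = 23.7717541 + (23.7717541 − 25.2612481)/3 = 23.2752561
R_{3,1} = 23.3933574 + (23.3933574 − 23.7717541)/3 = 23.2672252
R_{2,2} = (16·23.2752561 − 23.3923573) / 15 = 23.2674494
R_{3,2} = 23.2672252 + (23.2672252 − 23.2752561)/15 = 23.2666898
R_{3,3} = 23.2666898 + (23.2666898 − 23.2674494)/63 = 23.2666777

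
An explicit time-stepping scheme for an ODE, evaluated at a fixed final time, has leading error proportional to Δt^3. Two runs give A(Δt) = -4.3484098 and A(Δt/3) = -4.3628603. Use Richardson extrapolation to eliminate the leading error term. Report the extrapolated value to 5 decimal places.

-4.36342

The leading error scales as Δt^3; refining by a factor of 3 reduces it by 3^3 = 27.
Extrapolated value = (27·A(Δt/3) − A(Δt)) / (27 − 1)
= (27·(-4.3628603) − (-4.3484098)) / 26
= -113.4488183 / 26 = -4.3634161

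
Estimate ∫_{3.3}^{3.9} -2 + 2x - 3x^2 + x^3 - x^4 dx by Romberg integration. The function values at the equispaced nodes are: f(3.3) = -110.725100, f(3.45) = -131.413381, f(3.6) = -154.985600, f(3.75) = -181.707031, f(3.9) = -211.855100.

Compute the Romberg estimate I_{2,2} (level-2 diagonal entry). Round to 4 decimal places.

I_{0,0} (trapezoid, 1 panel, h=0.6000): -96.774060
I_{1,0} (trapezoid, 2 panels, h=0.3000): -94.882710
I_{2,0} (trapezoid, 4 panels, h=0.1500): -94.409417
I_{1,1} = -94.882710 + (-94.882710 − (-96.774060))/3 = -94.252260
I_{2,1} = -94.409417 + (-94.409417 − (-94.882710))/3 = -94.251653
I_{2,2} = -94.251653 + (-94.251653 − (-94.252260))/15 = -94.251613

-94.2516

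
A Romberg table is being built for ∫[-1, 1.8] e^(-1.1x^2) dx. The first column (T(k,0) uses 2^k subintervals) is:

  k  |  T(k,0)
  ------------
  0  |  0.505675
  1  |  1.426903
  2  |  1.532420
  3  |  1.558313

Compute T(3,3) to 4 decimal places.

1.5671

Richardson extrapolation on the trapezoidal column (denominator 4−1=3):
T(1,1) = 1.426903 + (1.426903 − 0.505675)/3 = 1.733979
T(2,1) = (4·1.532420 − 1.426903) / 3 = 1.567592
T(3,1) = (4·1.558313 − 1.532420) / 3 = 1.566944
T(2,2) = 1.567592 + (1.567592 − 1.733979)/15 = 1.556500
T(3,2) = (16·1.566944 − 1.567592) / 15 = 1.566901
T(3,3) = (64·1.566901 − 1.556500) / 63 = 1.567066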